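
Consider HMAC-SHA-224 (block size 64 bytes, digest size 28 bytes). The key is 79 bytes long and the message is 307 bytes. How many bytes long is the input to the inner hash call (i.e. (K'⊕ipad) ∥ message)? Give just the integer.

Key is 79 > 64 bytes, so it is hashed to 28 bytes then zero-padded to 64: |K'| = 64.
Inner input = (K'⊕ipad) ∥ m → 64 + 307 = 371 bytes.

371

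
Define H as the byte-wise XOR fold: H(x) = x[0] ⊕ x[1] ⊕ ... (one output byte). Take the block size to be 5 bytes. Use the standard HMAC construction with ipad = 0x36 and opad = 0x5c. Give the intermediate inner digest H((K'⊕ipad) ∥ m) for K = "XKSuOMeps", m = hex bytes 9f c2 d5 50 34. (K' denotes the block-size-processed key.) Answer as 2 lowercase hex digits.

8b

Key "XKSuOMeps" = 58 4b 53 75 4f 4d 65 70 73 is 9 bytes > B = 5, so hash it first: H(key) = 51, then zero-pad to 5 bytes: K' = 51 00 00 00 00.
K' ⊕ ipad = 67 36 36 36 36.
Inner input = 67 36 36 36 36 ∥ 9f c2 d5 50 34.
Inner hash: XOR 67⊕36⊕36⊕36⊕36⊕9f⊕c2⊕d5⊕50⊕34 = 8b.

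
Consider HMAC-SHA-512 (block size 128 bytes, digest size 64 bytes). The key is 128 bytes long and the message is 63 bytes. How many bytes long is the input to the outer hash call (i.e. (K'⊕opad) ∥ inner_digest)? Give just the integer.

Key is 128 ≤ 128 bytes, zero-padded: |K'| = 128.
Outer input = (K'⊕opad) ∥ H(inner) → 128 + 64 = 192 bytes.

192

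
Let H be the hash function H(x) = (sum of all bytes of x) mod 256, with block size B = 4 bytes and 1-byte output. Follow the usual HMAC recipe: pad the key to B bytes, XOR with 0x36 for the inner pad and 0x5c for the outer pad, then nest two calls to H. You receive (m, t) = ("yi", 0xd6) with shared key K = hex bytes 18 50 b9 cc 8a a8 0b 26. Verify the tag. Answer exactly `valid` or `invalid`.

invalid

Key hex bytes 18 50 b9 cc 8a a8 0b 26 is 8 bytes > B = 4, so hash it first: H(key) = 50, then zero-pad to 4 bytes: K' = 50 00 00 00.
K' ⊕ ipad = 66 36 36 36; K' ⊕ opad = 0c 5c 5c 5c.
Inner hash: sum = 102+54+54+54+121+105 = 490; mod 256 = 234 → ea.
Outer hash (recomputed tag): sum = 12+92+92+92+234 = 522; mod 256 = 10 → 0a.
Recomputed tag = 0a; claimed = d6 → mismatch.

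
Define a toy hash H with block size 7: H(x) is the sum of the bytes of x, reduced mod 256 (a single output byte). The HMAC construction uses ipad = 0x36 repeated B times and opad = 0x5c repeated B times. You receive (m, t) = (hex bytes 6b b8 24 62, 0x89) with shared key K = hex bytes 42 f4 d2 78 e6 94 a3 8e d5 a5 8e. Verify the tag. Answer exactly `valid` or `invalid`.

valid

Key hex bytes 42 f4 d2 78 e6 94 a3 8e d5 a5 8e is 11 bytes > B = 7, so hash it first: H(key) = 33, then zero-pad to 7 bytes: K' = 33 00 00 00 00 00 00.
K' ⊕ ipad = 05 36 36 36 36 36 36; K' ⊕ opad = 6f 5c 5c 5c 5c 5c 5c.
Inner hash: sum = 5+54+54+54+54+54+54+107+184+36+98 = 754; mod 256 = 242 → f2.
Outer hash (recomputed tag): sum = 111+92+92+92+92+92+92+242 = 905; mod 256 = 137 → 89.
Recomputed tag = 89; claimed = 89 → match.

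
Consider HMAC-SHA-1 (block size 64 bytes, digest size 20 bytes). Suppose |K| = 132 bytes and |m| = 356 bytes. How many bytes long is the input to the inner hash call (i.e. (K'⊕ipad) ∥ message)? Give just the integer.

420

Key is 132 > 64 bytes, so it is hashed to 20 bytes then zero-padded to 64: |K'| = 64.
Inner input = (K'⊕ipad) ∥ m → 64 + 356 = 420 bytes.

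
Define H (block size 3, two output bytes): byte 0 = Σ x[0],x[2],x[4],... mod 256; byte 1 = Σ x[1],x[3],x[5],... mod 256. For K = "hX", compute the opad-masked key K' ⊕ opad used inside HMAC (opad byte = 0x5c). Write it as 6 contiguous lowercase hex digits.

Key "hX" = 68 58 is 2 bytes ≤ B = 3; zero-pad to 3 bytes: K' = 68 58 00.
XOR each byte with 0x5c: 68⊕5c=34, 58⊕5c=04, 00⊕5c=5c.

34045c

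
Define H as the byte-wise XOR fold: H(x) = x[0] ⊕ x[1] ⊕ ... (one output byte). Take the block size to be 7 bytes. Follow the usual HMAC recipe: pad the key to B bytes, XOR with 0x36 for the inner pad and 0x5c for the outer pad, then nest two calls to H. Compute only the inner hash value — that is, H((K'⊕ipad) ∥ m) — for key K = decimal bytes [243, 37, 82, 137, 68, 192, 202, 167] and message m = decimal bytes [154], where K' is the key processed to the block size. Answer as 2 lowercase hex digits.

Key decimal bytes [243, 37, 82, 137, 68, 192, 202, 167] = f3 25 52 89 44 c0 ca a7 is 8 bytes > B = 7, so hash it first: H(key) = e4, then zero-pad to 7 bytes: K' = e4 00 00 00 00 00 00.
K' ⊕ ipad = d2 36 36 36 36 36 36.
Inner input = d2 36 36 36 36 36 36 ∥ 9a.
Inner hash: XOR d2⊕36⊕36⊕36⊕36⊕36⊕36⊕9a = 48.

48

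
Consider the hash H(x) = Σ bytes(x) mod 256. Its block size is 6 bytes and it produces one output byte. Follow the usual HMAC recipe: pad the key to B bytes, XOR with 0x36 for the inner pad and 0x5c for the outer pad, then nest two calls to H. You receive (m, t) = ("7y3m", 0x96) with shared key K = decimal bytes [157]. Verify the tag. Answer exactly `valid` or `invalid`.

valid

Key decimal bytes [157] = 9d is 1 byte ≤ B = 6; zero-pad to 6 bytes: K' = 9d 00 00 00 00 00.
K' ⊕ ipad = ab 36 36 36 36 36; K' ⊕ opad = c1 5c 5c 5c 5c 5c.
Inner hash: sum = 171+54+54+54+54+54+55+121+51+109 = 777; mod 256 = 9 → 09.
Outer hash (recomputed tag): sum = 193+92+92+92+92+92+9 = 662; mod 256 = 150 → 96.
Recomputed tag = 96; claimed = 96 → match.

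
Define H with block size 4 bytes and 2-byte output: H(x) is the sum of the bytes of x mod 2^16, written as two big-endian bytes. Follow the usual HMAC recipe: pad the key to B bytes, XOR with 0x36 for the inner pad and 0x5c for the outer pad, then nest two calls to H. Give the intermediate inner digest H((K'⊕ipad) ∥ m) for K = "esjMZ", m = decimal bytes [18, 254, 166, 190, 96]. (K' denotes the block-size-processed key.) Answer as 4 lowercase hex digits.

0456

Key "esjMZ" = 65 73 6a 4d 5a is 5 bytes > B = 4, so hash it first: H(key) = 01 e9, then zero-pad to 4 bytes: K' = 01 e9 00 00.
K' ⊕ ipad = 37 df 36 36.
Inner input = 37 df 36 36 ∥ 12 fe a6 be 60.
Inner hash: sum = 55+223+54+54+18+254+166+190+96 = 1110 → 04 56.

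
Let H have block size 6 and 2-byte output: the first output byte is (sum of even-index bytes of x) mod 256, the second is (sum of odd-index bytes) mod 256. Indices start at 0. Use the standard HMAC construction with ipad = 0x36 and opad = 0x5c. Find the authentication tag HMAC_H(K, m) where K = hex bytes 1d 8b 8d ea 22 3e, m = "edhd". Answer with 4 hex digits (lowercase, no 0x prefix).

Key hex bytes 1d 8b 8d ea 22 3e is exactly B = 6 bytes: K' = 1d 8b 8d ea 22 3e.
K' ⊕ ipad = 2b bd bb dc 14 08.  K' ⊕ opad = 41 d7 d1 b6 7e 62.
Inner input = (K'⊕ipad) ∥ m = 2b bd bb dc 14 08 ∥ 65 64 68 64.
Inner hash: even-index sum = 455 mod 256 = 199; odd-index sum = 617 mod 256 = 105 → c7 69.
Outer input = (K'⊕opad) ∥ inner = 41 d7 d1 b6 7e 62 ∥ c7 69.
Outer hash (tag): even-index sum = 599 mod 256 = 87; odd-index sum = 600 mod 256 = 88 → 57 58.

5758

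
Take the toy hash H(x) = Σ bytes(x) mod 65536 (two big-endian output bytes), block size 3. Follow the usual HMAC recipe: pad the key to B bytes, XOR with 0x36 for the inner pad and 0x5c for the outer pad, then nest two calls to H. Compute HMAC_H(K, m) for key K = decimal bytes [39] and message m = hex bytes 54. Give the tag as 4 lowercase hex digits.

0204

Key decimal bytes [39] = 27 is 1 byte ≤ B = 3; zero-pad to 3 bytes: K' = 27 00 00.
K' ⊕ ipad = 11 36 36.  K' ⊕ opad = 7b 5c 5c.
Inner input = (K'⊕ipad) ∥ m = 11 36 36 ∥ 54.
Inner hash: sum = 17+54+54+84 = 209 → 00 d1.
Outer input = (K'⊕opad) ∥ inner = 7b 5c 5c ∥ 00 d1.
Outer hash (tag): sum = 123+92+92+0+209 = 516 → 02 04.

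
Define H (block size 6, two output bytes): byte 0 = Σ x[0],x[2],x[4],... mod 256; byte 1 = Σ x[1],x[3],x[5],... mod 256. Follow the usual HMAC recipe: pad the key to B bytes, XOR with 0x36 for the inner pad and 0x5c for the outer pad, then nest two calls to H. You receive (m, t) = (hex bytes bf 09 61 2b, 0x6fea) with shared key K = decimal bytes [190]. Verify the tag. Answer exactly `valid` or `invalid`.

Key decimal bytes [190] = be is 1 byte ≤ B = 6; zero-pad to 6 bytes: K' = be 00 00 00 00 00.
K' ⊕ ipad = 88 36 36 36 36 36; K' ⊕ opad = e2 5c 5c 5c 5c 5c.
Inner hash: even-index sum = 532 mod 256 = 20; odd-index sum = 214 mod 256 = 214 → 14 d6.
Outer hash (recomputed tag): even-index sum = 430 mod 256 = 174; odd-index sum = 490 mod 256 = 234 → ae ea.
Recomputed tag = aeea; claimed = 6fea → mismatch.

invalid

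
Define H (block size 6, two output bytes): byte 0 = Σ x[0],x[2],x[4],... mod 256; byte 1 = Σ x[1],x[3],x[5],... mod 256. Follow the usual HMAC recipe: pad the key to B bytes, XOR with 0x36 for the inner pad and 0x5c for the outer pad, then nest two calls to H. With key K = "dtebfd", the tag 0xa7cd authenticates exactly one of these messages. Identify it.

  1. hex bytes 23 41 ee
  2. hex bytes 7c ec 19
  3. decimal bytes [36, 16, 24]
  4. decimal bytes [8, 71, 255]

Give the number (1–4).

4

Key "dtebfd" = 64 74 65 62 66 64 is exactly B = 6 bytes: K' = 64 74 65 62 66 64.
K' ⊕ ipad = 52 42 53 54 50 52; K' ⊕ opad = 38 28 39 3e 3a 38.
m1: inner = H(52 42 53 54 50 52 23 41 ee) = 06 29; tag = H(38 28 39 3e 3a 38 06 29) = b1c7
m2: inner = H(52 42 53 54 50 52 7c ec 19) = 8a d4; tag = H(38 28 39 3e 3a 38 8a d4) = 3572
m3: inner = H(52 42 53 54 50 52 24 10 18) = 31 f8; tag = H(38 28 39 3e 3a 38 31 f8) = dc96
m4: inner = H(52 42 53 54 50 52 08 47 ff) = fc 2f; tag = H(38 28 39 3e 3a 38 fc 2f) = a7cd ← matches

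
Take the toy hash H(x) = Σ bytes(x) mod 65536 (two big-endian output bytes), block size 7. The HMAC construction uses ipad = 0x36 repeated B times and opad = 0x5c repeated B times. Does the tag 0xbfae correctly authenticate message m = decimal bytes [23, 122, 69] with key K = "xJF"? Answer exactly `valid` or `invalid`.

invalid

Key "xJF" = 78 4a 46 is 3 bytes ≤ B = 7; zero-pad to 7 bytes: K' = 78 4a 46 00 00 00 00.
K' ⊕ ipad = 4e 7c 70 36 36 36 36; K' ⊕ opad = 24 16 1a 5c 5c 5c 5c.
Inner hash: sum = 78+124+112+54+54+54+54+23+122+69 = 744 → 02 e8.
Outer hash (recomputed tag): sum = 36+22+26+92+92+92+92+2+232 = 686 → 02 ae.
Recomputed tag = 02ae; claimed = bfae → mismatch.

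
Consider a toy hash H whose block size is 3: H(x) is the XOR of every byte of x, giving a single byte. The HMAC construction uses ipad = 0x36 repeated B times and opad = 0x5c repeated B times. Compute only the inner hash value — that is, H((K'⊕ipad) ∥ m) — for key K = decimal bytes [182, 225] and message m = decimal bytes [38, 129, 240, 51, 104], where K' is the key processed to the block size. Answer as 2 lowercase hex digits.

6d

Key decimal bytes [182, 225] = b6 e1 is 2 bytes ≤ B = 3; zero-pad to 3 bytes: K' = b6 e1 00.
K' ⊕ ipad = 80 d7 36.
Inner input = 80 d7 36 ∥ 26 81 f0 33 68.
Inner hash: XOR 80⊕d7⊕36⊕26⊕81⊕f0⊕33⊕68 = 6d.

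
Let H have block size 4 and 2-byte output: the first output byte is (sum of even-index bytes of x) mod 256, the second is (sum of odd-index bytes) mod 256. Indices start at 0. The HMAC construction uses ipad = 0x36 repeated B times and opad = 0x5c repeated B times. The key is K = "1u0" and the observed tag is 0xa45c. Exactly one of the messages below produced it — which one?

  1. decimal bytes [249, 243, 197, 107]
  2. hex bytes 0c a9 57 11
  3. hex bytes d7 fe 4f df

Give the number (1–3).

1

Key "1u0" = 31 75 30 is 3 bytes ≤ B = 4; zero-pad to 4 bytes: K' = 31 75 30 00.
K' ⊕ ipad = 07 43 06 36; K' ⊕ opad = 6d 29 6c 5c.
m1: inner = H(07 43 06 36 f9 f3 c5 6b) = cb d7; tag = H(6d 29 6c 5c cb d7) = a45c ← matches
m2: inner = H(07 43 06 36 0c a9 57 11) = 70 33; tag = H(6d 29 6c 5c 70 33) = 49b8
m3: inner = H(07 43 06 36 d7 fe 4f df) = 33 56; tag = H(6d 29 6c 5c 33 56) = 0cdb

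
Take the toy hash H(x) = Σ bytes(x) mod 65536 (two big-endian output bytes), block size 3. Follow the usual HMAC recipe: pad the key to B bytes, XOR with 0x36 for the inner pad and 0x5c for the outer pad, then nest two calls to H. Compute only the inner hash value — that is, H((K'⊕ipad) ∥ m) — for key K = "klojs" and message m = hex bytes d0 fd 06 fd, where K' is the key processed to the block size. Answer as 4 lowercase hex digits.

Key "klojs" = 6b 6c 6f 6a 73 is 5 bytes > B = 3, so hash it first: H(key) = 02 23, then zero-pad to 3 bytes: K' = 02 23 00.
K' ⊕ ipad = 34 15 36.
Inner input = 34 15 36 ∥ d0 fd 06 fd.
Inner hash: sum = 52+21+54+208+253+6+253 = 847 → 03 4f.

034f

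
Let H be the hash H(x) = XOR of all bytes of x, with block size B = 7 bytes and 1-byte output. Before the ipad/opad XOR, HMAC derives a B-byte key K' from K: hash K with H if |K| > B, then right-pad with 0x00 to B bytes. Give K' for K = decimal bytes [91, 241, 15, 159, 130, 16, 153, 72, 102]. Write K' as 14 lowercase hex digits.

1f000000000000

|K| = 9 > B = 7, so first hash the key.
H(K): XOR 5b⊕f1⊕0f⊕9f⊕82⊕10⊕99⊕48⊕66 = 1f.
Zero-pad H(K) = 1f to 7 bytes: K' = 1f 00 00 00 00 00 00.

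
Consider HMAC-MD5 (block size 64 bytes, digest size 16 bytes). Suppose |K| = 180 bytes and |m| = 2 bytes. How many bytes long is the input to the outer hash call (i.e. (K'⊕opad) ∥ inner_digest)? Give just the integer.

Key is 180 > 64 bytes, so it is hashed to 16 bytes then zero-padded to 64: |K'| = 64.
Outer input = (K'⊕opad) ∥ H(inner) → 64 + 16 = 80 bytes.

80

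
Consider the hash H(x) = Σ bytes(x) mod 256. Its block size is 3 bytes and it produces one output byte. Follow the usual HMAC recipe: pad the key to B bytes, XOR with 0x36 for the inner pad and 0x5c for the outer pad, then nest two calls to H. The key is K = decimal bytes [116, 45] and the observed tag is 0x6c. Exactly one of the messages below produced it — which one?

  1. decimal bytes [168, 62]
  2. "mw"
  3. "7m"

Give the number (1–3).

2

Key decimal bytes [116, 45] = 74 2d is 2 bytes ≤ B = 3; zero-pad to 3 bytes: K' = 74 2d 00.
K' ⊕ ipad = 42 1b 36; K' ⊕ opad = 28 71 5c.
m1: inner = H(42 1b 36 a8 3e) = 79; tag = H(28 71 5c 79) = 6e
m2: inner = H(42 1b 36 6d 77) = 77; tag = H(28 71 5c 77) = 6c ← matches
m3: inner = H(42 1b 36 37 6d) = 37; tag = H(28 71 5c 37) = 2c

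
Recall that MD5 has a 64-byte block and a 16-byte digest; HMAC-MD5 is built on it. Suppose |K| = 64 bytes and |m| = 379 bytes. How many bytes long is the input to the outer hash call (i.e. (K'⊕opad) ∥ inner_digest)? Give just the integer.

80

Key is 64 ≤ 64 bytes, zero-padded: |K'| = 64.
Outer input = (K'⊕opad) ∥ H(inner) → 64 + 16 = 80 bytes.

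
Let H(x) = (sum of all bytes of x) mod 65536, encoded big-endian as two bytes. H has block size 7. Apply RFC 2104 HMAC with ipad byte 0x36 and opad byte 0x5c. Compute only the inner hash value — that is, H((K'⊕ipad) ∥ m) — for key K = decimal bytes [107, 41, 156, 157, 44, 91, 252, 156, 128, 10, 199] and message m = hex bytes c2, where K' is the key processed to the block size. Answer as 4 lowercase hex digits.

Key decimal bytes [107, 41, 156, 157, 44, 91, 252, 156, 128, 10, 199] = 6b 29 9c 9d 2c 5b fc 9c 80 0a c7 is 11 bytes > B = 7, so hash it first: H(key) = 05 3d, then zero-pad to 7 bytes: K' = 05 3d 00 00 00 00 00.
K' ⊕ ipad = 33 0b 36 36 36 36 36.
Inner input = 33 0b 36 36 36 36 36 ∥ c2.
Inner hash: sum = 51+11+54+54+54+54+54+194 = 526 → 02 0e.

020e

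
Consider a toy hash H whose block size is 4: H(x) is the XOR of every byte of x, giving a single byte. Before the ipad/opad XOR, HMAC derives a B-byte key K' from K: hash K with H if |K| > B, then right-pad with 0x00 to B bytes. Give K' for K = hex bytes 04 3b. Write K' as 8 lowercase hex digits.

043b0000

Key hex bytes 04 3b is 2 bytes ≤ B = 4; zero-pad to 4 bytes: K' = 04 3b 00 00.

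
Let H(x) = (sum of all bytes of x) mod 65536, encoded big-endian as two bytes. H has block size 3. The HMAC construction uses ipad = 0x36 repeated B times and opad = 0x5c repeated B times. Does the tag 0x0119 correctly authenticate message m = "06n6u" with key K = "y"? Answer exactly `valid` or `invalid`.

Key "y" = 79 is 1 byte ≤ B = 3; zero-pad to 3 bytes: K' = 79 00 00.
K' ⊕ ipad = 4f 36 36; K' ⊕ opad = 25 5c 5c.
Inner hash: sum = 79+54+54+48+54+110+54+117 = 570 → 02 3a.
Outer hash (recomputed tag): sum = 37+92+92+2+58 = 281 → 01 19.
Recomputed tag = 0119; claimed = 0119 → match.

valid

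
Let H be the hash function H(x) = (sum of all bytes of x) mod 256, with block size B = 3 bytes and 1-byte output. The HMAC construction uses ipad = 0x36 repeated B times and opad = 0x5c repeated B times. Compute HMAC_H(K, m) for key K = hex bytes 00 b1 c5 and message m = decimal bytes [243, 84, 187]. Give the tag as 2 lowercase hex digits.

94

Key hex bytes 00 b1 c5 is exactly B = 3 bytes: K' = 00 b1 c5.
K' ⊕ ipad = 36 87 f3.  K' ⊕ opad = 5c ed 99.
Inner input = (K'⊕ipad) ∥ m = 36 87 f3 ∥ f3 54 bb.
Inner hash: sum = 54+135+243+243+84+187 = 946; mod 256 = 178 → b2.
Outer input = (K'⊕opad) ∥ inner = 5c ed 99 ∥ b2.
Outer hash (tag): sum = 92+237+153+178 = 660; mod 256 = 148 → 94.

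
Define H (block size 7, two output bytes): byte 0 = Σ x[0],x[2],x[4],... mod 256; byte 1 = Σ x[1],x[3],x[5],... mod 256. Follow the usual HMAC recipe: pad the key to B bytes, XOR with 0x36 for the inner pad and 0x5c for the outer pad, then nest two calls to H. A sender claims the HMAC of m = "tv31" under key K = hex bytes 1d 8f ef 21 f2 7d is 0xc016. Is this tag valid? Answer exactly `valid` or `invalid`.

Key hex bytes 1d 8f ef 21 f2 7d is 6 bytes ≤ B = 7; zero-pad to 7 bytes: K' = 1d 8f ef 21 f2 7d 00.
K' ⊕ ipad = 2b b9 d9 17 c4 4b 36; K' ⊕ opad = 41 d3 b3 7d ae 21 5c.
Inner hash: even-index sum = 677 mod 256 = 165; odd-index sum = 450 mod 256 = 194 → a5 c2.
Outer hash (recomputed tag): even-index sum = 704 mod 256 = 192; odd-index sum = 534 mod 256 = 22 → c0 16.
Recomputed tag = c016; claimed = c016 → match.

valid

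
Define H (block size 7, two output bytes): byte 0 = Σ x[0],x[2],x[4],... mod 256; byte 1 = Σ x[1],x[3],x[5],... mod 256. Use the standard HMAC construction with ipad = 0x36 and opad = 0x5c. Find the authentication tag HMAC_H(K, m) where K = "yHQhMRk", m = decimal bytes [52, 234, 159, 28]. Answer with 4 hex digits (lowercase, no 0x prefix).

8dea

Key "yHQhMRk" = 79 48 51 68 4d 52 6b is exactly B = 7 bytes: K' = 79 48 51 68 4d 52 6b.
K' ⊕ ipad = 4f 7e 67 5e 7b 64 5d.  K' ⊕ opad = 25 14 0d 34 11 0e 37.
Inner input = (K'⊕ipad) ∥ m = 4f 7e 67 5e 7b 64 5d ∥ 34 ea 9f 1c.
Inner hash: even-index sum = 660 mod 256 = 148; odd-index sum = 531 mod 256 = 19 → 94 13.
Outer input = (K'⊕opad) ∥ inner = 25 14 0d 34 11 0e 37 ∥ 94 13.
Outer hash (tag): even-index sum = 141 mod 256 = 141; odd-index sum = 234 mod 256 = 234 → 8d ea.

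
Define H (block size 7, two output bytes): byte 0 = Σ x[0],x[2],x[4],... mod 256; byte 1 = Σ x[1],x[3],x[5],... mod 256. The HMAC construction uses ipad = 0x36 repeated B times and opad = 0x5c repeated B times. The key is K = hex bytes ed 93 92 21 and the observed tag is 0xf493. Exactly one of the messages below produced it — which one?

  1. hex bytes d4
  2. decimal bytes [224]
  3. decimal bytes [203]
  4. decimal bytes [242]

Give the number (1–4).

Key hex bytes ed 93 92 21 is 4 bytes ≤ B = 7; zero-pad to 7 bytes: K' = ed 93 92 21 00 00 00.
K' ⊕ ipad = db a5 a4 17 36 36 36; K' ⊕ opad = b1 cf ce 7d 5c 5c 5c.
m1: inner = H(db a5 a4 17 36 36 36 d4) = eb c6; tag = H(b1 cf ce 7d 5c 5c 5c eb c6) = fd93
m2: inner = H(db a5 a4 17 36 36 36 e0) = eb d2; tag = H(b1 cf ce 7d 5c 5c 5c eb d2) = 0993
m3: inner = H(db a5 a4 17 36 36 36 cb) = eb bd; tag = H(b1 cf ce 7d 5c 5c 5c eb bd) = f493 ← matches
m4: inner = H(db a5 a4 17 36 36 36 f2) = eb e4; tag = H(b1 cf ce 7d 5c 5c 5c eb e4) = 1b93

3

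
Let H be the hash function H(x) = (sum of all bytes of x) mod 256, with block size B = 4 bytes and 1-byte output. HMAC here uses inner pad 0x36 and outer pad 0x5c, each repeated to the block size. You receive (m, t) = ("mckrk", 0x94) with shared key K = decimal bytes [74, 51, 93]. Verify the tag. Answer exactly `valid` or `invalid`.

invalid

Key decimal bytes [74, 51, 93] = 4a 33 5d is 3 bytes ≤ B = 4; zero-pad to 4 bytes: K' = 4a 33 5d 00.
K' ⊕ ipad = 7c 05 6b 36; K' ⊕ opad = 16 6f 01 5c.
Inner hash: sum = 124+5+107+54+109+99+107+114+107 = 826; mod 256 = 58 → 3a.
Outer hash (recomputed tag): sum = 22+111+1+92+58 = 284; mod 256 = 28 → 1c.
Recomputed tag = 1c; claimed = 94 → mismatch.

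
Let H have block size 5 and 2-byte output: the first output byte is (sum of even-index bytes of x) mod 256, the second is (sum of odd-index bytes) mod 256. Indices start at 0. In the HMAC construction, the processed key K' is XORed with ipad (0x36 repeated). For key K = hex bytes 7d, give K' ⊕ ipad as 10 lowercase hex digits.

4b36363636

Key hex bytes 7d is 1 byte ≤ B = 5; zero-pad to 5 bytes: K' = 7d 00 00 00 00.
XOR each byte with 0x36: 7d⊕36=4b, 00⊕36=36, 00⊕36=36, 00⊕36=36, 00⊕36=36.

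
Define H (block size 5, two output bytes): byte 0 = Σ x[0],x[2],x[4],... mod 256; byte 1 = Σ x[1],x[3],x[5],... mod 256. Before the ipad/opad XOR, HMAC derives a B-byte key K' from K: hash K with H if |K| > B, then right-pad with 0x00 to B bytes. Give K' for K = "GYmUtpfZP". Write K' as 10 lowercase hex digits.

de78000000

|K| = 9 > B = 5, so first hash the key.
H(K): even-index sum = 478 mod 256 = 222; odd-index sum = 376 mod 256 = 120 → de 78.
Zero-pad H(K) = de 78 to 5 bytes: K' = de 78 00 00 00.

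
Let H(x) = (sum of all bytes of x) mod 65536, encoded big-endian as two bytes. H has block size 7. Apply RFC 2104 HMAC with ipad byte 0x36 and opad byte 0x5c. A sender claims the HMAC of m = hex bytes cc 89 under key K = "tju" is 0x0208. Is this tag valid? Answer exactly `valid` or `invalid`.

Key "tju" = 74 6a 75 is 3 bytes ≤ B = 7; zero-pad to 7 bytes: K' = 74 6a 75 00 00 00 00.
K' ⊕ ipad = 42 5c 43 36 36 36 36; K' ⊕ opad = 28 36 29 5c 5c 5c 5c.
Inner hash: sum = 66+92+67+54+54+54+54+204+137 = 782 → 03 0e.
Outer hash (recomputed tag): sum = 40+54+41+92+92+92+92+3+14 = 520 → 02 08.
Recomputed tag = 0208; claimed = 0208 → match.

valid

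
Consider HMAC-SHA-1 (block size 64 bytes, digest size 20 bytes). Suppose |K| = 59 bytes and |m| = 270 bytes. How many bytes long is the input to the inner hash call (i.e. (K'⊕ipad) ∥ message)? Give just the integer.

334

Key is 59 ≤ 64 bytes, zero-padded: |K'| = 64.
Inner input = (K'⊕ipad) ∥ m → 64 + 270 = 334 bytes.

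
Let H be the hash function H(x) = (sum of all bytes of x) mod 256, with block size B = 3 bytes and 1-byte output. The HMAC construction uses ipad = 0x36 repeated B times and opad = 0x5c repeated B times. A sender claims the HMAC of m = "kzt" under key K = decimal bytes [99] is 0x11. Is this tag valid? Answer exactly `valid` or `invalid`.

Key decimal bytes [99] = 63 is 1 byte ≤ B = 3; zero-pad to 3 bytes: K' = 63 00 00.
K' ⊕ ipad = 55 36 36; K' ⊕ opad = 3f 5c 5c.
Inner hash: sum = 85+54+54+107+122+116 = 538; mod 256 = 26 → 1a.
Outer hash (recomputed tag): sum = 63+92+92+26 = 273; mod 256 = 17 → 11.
Recomputed tag = 11; claimed = 11 → match.

valid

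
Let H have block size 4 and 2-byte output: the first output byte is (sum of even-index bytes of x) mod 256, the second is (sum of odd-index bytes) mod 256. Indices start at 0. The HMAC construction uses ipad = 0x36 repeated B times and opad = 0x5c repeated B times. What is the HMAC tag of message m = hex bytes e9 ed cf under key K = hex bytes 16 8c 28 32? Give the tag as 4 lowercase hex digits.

b4e9

Key hex bytes 16 8c 28 32 is exactly B = 4 bytes: K' = 16 8c 28 32.
K' ⊕ ipad = 20 ba 1e 04.  K' ⊕ opad = 4a d0 74 6e.
Inner input = (K'⊕ipad) ∥ m = 20 ba 1e 04 ∥ e9 ed cf.
Inner hash: even-index sum = 502 mod 256 = 246; odd-index sum = 427 mod 256 = 171 → f6 ab.
Outer input = (K'⊕opad) ∥ inner = 4a d0 74 6e ∥ f6 ab.
Outer hash (tag): even-index sum = 436 mod 256 = 180; odd-index sum = 489 mod 256 = 233 → b4 e9.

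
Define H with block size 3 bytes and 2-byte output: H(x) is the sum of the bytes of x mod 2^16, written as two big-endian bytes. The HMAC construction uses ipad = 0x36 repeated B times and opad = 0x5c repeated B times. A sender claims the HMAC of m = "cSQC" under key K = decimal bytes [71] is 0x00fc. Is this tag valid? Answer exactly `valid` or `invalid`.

Key decimal bytes [71] = 47 is 1 byte ≤ B = 3; zero-pad to 3 bytes: K' = 47 00 00.
K' ⊕ ipad = 71 36 36; K' ⊕ opad = 1b 5c 5c.
Inner hash: sum = 113+54+54+99+83+81+67 = 551 → 02 27.
Outer hash (recomputed tag): sum = 27+92+92+2+39 = 252 → 00 fc.
Recomputed tag = 00fc; claimed = 00fc → match.

valid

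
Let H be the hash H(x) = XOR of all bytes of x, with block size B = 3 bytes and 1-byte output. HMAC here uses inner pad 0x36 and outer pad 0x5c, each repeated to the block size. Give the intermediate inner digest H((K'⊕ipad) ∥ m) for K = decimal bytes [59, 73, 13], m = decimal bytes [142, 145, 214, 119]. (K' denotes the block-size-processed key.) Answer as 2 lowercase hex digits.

f7

Key decimal bytes [59, 73, 13] = 3b 49 0d is exactly B = 3 bytes: K' = 3b 49 0d.
K' ⊕ ipad = 0d 7f 3b.
Inner input = 0d 7f 3b ∥ 8e 91 d6 77.
Inner hash: XOR 0d⊕7f⊕3b⊕8e⊕91⊕d6⊕77 = f7.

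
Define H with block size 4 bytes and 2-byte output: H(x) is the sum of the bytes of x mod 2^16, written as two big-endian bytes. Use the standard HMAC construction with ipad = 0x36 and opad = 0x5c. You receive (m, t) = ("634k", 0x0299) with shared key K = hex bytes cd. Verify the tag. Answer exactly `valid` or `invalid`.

invalid

Key hex bytes cd is 1 byte ≤ B = 4; zero-pad to 4 bytes: K' = cd 00 00 00.
K' ⊕ ipad = fb 36 36 36; K' ⊕ opad = 91 5c 5c 5c.
Inner hash: sum = 251+54+54+54+54+51+52+107 = 677 → 02 a5.
Outer hash (recomputed tag): sum = 145+92+92+92+2+165 = 588 → 02 4c.
Recomputed tag = 024c; claimed = 0299 → mismatch.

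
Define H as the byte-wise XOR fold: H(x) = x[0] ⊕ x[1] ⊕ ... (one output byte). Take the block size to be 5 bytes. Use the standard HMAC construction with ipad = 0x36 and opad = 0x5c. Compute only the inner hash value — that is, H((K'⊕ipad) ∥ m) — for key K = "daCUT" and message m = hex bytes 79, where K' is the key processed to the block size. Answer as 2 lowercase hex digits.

08

Key "daCUT" = 64 61 43 55 54 is exactly B = 5 bytes: K' = 64 61 43 55 54.
K' ⊕ ipad = 52 57 75 63 62.
Inner input = 52 57 75 63 62 ∥ 79.
Inner hash: XOR 52⊕57⊕75⊕63⊕62⊕79 = 08.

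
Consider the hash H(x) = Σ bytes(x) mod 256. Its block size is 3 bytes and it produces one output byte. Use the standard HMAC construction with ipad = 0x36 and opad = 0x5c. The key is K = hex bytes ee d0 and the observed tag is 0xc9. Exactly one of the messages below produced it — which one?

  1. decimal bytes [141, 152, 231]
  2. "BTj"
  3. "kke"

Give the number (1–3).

Key hex bytes ee d0 is 2 bytes ≤ B = 3; zero-pad to 3 bytes: K' = ee d0 00.
K' ⊕ ipad = d8 e6 36; K' ⊕ opad = b2 8c 5c.
m1: inner = H(d8 e6 36 8d 98 e7) = 00; tag = H(b2 8c 5c 00) = 9a
m2: inner = H(d8 e6 36 42 54 6a) = f4; tag = H(b2 8c 5c f4) = 8e
m3: inner = H(d8 e6 36 6b 6b 65) = 2f; tag = H(b2 8c 5c 2f) = c9 ← matches

3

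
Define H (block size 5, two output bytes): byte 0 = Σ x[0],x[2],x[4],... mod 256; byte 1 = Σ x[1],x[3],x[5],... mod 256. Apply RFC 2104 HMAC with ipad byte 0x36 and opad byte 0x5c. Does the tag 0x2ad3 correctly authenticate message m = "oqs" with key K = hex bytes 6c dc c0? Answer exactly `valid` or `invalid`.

Key hex bytes 6c dc c0 is 3 bytes ≤ B = 5; zero-pad to 5 bytes: K' = 6c dc c0 00 00.
K' ⊕ ipad = 5a ea f6 36 36; K' ⊕ opad = 30 80 9c 5c 5c.
Inner hash: even-index sum = 503 mod 256 = 247; odd-index sum = 514 mod 256 = 2 → f7 02.
Outer hash (recomputed tag): even-index sum = 298 mod 256 = 42; odd-index sum = 467 mod 256 = 211 → 2a d3.
Recomputed tag = 2ad3; claimed = 2ad3 → match.

valid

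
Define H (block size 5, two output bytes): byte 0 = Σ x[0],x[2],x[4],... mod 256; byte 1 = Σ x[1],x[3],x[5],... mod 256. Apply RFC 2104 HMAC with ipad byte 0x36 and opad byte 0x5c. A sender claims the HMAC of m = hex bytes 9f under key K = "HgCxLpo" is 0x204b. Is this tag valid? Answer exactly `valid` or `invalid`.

valid

Key "HgCxLpo" = 48 67 43 78 4c 70 6f is 7 bytes > B = 5, so hash it first: H(key) = 46 4f, then zero-pad to 5 bytes: K' = 46 4f 00 00 00.
K' ⊕ ipad = 70 79 36 36 36; K' ⊕ opad = 1a 13 5c 5c 5c.
Inner hash: even-index sum = 220 mod 256 = 220; odd-index sum = 334 mod 256 = 78 → dc 4e.
Outer hash (recomputed tag): even-index sum = 288 mod 256 = 32; odd-index sum = 331 mod 256 = 75 → 20 4b.
Recomputed tag = 204b; claimed = 204b → match.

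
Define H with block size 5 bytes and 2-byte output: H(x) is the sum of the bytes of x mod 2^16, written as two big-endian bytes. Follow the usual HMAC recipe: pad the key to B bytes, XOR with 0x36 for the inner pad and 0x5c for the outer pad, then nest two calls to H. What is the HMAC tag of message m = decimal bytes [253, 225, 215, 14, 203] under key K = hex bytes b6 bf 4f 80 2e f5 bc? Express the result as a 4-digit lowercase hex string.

Key hex bytes b6 bf 4f 80 2e f5 bc is 7 bytes > B = 5, so hash it first: H(key) = 04 23, then zero-pad to 5 bytes: K' = 04 23 00 00 00.
K' ⊕ ipad = 32 15 36 36 36.  K' ⊕ opad = 58 7f 5c 5c 5c.
Inner input = (K'⊕ipad) ∥ m = 32 15 36 36 36 ∥ fd e1 d7 0e cb.
Inner hash: sum = 50+21+54+54+54+253+225+215+14+203 = 1143 → 04 77.
Outer input = (K'⊕opad) ∥ inner = 58 7f 5c 5c 5c ∥ 04 77.
Outer hash (tag): sum = 88+127+92+92+92+4+119 = 614 → 02 66.

0266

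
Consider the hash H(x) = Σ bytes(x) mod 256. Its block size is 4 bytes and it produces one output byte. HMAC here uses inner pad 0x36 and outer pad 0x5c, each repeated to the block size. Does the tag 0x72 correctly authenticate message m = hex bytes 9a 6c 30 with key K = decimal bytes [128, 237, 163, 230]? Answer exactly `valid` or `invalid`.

valid

Key decimal bytes [128, 237, 163, 230] = 80 ed a3 e6 is exactly B = 4 bytes: K' = 80 ed a3 e6.
K' ⊕ ipad = b6 db 95 d0; K' ⊕ opad = dc b1 ff ba.
Inner hash: sum = 182+219+149+208+154+108+48 = 1068; mod 256 = 44 → 2c.
Outer hash (recomputed tag): sum = 220+177+255+186+44 = 882; mod 256 = 114 → 72.
Recomputed tag = 72; claimed = 72 → match.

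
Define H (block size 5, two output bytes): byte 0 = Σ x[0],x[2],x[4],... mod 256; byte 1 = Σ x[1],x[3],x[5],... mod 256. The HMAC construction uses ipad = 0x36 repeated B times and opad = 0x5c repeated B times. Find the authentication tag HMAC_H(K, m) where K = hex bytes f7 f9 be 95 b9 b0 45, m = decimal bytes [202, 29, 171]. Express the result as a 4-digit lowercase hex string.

5acc

Key hex bytes f7 f9 be 95 b9 b0 45 is 7 bytes > B = 5, so hash it first: H(key) = b3 3e, then zero-pad to 5 bytes: K' = b3 3e 00 00 00.
K' ⊕ ipad = 85 08 36 36 36.  K' ⊕ opad = ef 62 5c 5c 5c.
Inner input = (K'⊕ipad) ∥ m = 85 08 36 36 36 ∥ ca 1d ab.
Inner hash: even-index sum = 270 mod 256 = 14; odd-index sum = 435 mod 256 = 179 → 0e b3.
Outer input = (K'⊕opad) ∥ inner = ef 62 5c 5c 5c ∥ 0e b3.
Outer hash (tag): even-index sum = 602 mod 256 = 90; odd-index sum = 204 mod 256 = 204 → 5a cc.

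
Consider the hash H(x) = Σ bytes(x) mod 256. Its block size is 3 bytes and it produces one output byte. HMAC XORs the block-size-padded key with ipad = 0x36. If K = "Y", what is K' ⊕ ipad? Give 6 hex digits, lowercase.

Key "Y" = 59 is 1 byte ≤ B = 3; zero-pad to 3 bytes: K' = 59 00 00.
XOR each byte with 0x36: 59⊕36=6f, 00⊕36=36, 00⊕36=36.

6f3636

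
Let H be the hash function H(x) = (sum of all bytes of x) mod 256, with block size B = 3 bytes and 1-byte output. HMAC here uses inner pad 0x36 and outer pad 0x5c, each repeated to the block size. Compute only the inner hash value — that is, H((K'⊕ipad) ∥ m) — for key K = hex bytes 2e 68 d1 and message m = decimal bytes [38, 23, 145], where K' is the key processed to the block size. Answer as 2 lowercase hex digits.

Key hex bytes 2e 68 d1 is exactly B = 3 bytes: K' = 2e 68 d1.
K' ⊕ ipad = 18 5e e7.
Inner input = 18 5e e7 ∥ 26 17 91.
Inner hash: sum = 24+94+231+38+23+145 = 555; mod 256 = 43 → 2b.

2b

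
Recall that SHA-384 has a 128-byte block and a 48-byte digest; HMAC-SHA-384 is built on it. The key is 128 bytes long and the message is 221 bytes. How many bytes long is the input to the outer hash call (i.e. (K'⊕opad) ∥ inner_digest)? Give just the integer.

176

Key is 128 ≤ 128 bytes, zero-padded: |K'| = 128.
Outer input = (K'⊕opad) ∥ H(inner) → 128 + 48 = 176 bytes.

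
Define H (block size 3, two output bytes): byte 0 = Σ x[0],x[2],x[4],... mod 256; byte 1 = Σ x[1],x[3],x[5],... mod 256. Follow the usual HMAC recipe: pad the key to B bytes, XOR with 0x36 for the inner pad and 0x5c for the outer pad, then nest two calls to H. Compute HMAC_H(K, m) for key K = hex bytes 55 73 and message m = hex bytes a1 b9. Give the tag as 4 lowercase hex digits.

4b81

Key hex bytes 55 73 is 2 bytes ≤ B = 3; zero-pad to 3 bytes: K' = 55 73 00.
K' ⊕ ipad = 63 45 36.  K' ⊕ opad = 09 2f 5c.
Inner input = (K'⊕ipad) ∥ m = 63 45 36 ∥ a1 b9.
Inner hash: even-index sum = 338 mod 256 = 82; odd-index sum = 230 mod 256 = 230 → 52 e6.
Outer input = (K'⊕opad) ∥ inner = 09 2f 5c ∥ 52 e6.
Outer hash (tag): even-index sum = 331 mod 256 = 75; odd-index sum = 129 mod 256 = 129 → 4b 81.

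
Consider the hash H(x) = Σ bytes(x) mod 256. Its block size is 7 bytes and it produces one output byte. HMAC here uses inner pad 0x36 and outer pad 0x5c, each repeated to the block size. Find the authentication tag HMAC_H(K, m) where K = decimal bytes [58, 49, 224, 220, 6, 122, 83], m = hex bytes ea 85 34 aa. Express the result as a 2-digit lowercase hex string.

Key decimal bytes [58, 49, 224, 220, 6, 122, 83] = 3a 31 e0 dc 06 7a 53 is exactly B = 7 bytes: K' = 3a 31 e0 dc 06 7a 53.
K' ⊕ ipad = 0c 07 d6 ea 30 4c 65.  K' ⊕ opad = 66 6d bc 80 5a 26 0f.
Inner input = (K'⊕ipad) ∥ m = 0c 07 d6 ea 30 4c 65 ∥ ea 85 34 aa.
Inner hash: sum = 12+7+214+234+48+76+101+234+133+52+170 = 1281; mod 256 = 1 → 01.
Outer input = (K'⊕opad) ∥ inner = 66 6d bc 80 5a 26 0f ∥ 01.
Outer hash (tag): sum = 102+109+188+128+90+38+15+1 = 671; mod 256 = 159 → 9f.

9f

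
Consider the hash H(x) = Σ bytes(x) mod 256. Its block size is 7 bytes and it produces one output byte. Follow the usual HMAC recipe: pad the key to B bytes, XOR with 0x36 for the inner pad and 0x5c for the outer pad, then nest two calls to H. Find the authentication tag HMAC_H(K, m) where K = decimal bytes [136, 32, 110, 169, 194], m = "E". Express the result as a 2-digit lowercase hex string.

3d

Key decimal bytes [136, 32, 110, 169, 194] = 88 20 6e a9 c2 is 5 bytes ≤ B = 7; zero-pad to 7 bytes: K' = 88 20 6e a9 c2 00 00.
K' ⊕ ipad = be 16 58 9f f4 36 36.  K' ⊕ opad = d4 7c 32 f5 9e 5c 5c.
Inner input = (K'⊕ipad) ∥ m = be 16 58 9f f4 36 36 ∥ 45.
Inner hash: sum = 190+22+88+159+244+54+54+69 = 880; mod 256 = 112 → 70.
Outer input = (K'⊕opad) ∥ inner = d4 7c 32 f5 9e 5c 5c ∥ 70.
Outer hash (tag): sum = 212+124+50+245+158+92+92+112 = 1085; mod 256 = 61 → 3d.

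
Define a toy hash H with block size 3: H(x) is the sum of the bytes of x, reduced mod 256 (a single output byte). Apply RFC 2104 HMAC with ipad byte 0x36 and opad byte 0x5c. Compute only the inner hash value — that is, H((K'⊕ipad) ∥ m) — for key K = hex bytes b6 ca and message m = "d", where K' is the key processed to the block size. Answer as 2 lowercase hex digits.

16

Key hex bytes b6 ca is 2 bytes ≤ B = 3; zero-pad to 3 bytes: K' = b6 ca 00.
K' ⊕ ipad = 80 fc 36.
Inner input = 80 fc 36 ∥ 64.
Inner hash: sum = 128+252+54+100 = 534; mod 256 = 22 → 16.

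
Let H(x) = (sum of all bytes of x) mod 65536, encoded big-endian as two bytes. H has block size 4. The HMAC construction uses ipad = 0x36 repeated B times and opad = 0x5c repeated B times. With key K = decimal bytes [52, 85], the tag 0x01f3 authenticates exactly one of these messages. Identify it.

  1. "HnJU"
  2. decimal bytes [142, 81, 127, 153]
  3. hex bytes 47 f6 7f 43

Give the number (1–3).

2

Key decimal bytes [52, 85] = 34 55 is 2 bytes ≤ B = 4; zero-pad to 4 bytes: K' = 34 55 00 00.
K' ⊕ ipad = 02 63 36 36; K' ⊕ opad = 68 09 5c 5c.
m1: inner = H(02 63 36 36 48 6e 4a 55) = 02 26; tag = H(68 09 5c 5c 02 26) = 0151
m2: inner = H(02 63 36 36 8e 51 7f 99) = 02 c8; tag = H(68 09 5c 5c 02 c8) = 01f3 ← matches
m3: inner = H(02 63 36 36 47 f6 7f 43) = 02 d0; tag = H(68 09 5c 5c 02 d0) = 01fb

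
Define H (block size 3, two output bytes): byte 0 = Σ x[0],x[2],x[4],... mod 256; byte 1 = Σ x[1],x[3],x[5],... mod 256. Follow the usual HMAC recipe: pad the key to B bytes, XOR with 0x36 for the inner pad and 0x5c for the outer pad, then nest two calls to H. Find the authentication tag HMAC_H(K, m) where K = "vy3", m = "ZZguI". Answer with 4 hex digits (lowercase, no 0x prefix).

Key "vy3" = 76 79 33 is exactly B = 3 bytes: K' = 76 79 33.
K' ⊕ ipad = 40 4f 05.  K' ⊕ opad = 2a 25 6f.
Inner input = (K'⊕ipad) ∥ m = 40 4f 05 ∥ 5a 5a 67 75 49.
Inner hash: even-index sum = 276 mod 256 = 20; odd-index sum = 345 mod 256 = 89 → 14 59.
Outer input = (K'⊕opad) ∥ inner = 2a 25 6f ∥ 14 59.
Outer hash (tag): even-index sum = 242 mod 256 = 242; odd-index sum = 57 mod 256 = 57 → f2 39.

f239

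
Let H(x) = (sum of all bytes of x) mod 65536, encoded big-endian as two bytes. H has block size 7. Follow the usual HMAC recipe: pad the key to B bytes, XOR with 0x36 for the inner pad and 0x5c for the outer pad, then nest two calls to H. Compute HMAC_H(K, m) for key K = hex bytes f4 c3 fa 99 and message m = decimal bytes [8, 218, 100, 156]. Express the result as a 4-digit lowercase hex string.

Key hex bytes f4 c3 fa 99 is 4 bytes ≤ B = 7; zero-pad to 7 bytes: K' = f4 c3 fa 99 00 00 00.
K' ⊕ ipad = c2 f5 cc af 36 36 36.  K' ⊕ opad = a8 9f a6 c5 5c 5c 5c.
Inner input = (K'⊕ipad) ∥ m = c2 f5 cc af 36 36 36 ∥ 08 da 64 9c.
Inner hash: sum = 194+245+204+175+54+54+54+8+218+100+156 = 1462 → 05 b6.
Outer input = (K'⊕opad) ∥ inner = a8 9f a6 c5 5c 5c 5c ∥ 05 b6.
Outer hash (tag): sum = 168+159+166+197+92+92+92+5+182 = 1153 → 04 81.

0481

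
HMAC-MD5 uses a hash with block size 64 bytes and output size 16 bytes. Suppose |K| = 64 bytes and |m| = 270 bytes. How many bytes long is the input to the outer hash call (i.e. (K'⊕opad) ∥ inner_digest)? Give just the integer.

Key is 64 ≤ 64 bytes, zero-padded: |K'| = 64.
Outer input = (K'⊕opad) ∥ H(inner) → 64 + 16 = 80 bytes.

80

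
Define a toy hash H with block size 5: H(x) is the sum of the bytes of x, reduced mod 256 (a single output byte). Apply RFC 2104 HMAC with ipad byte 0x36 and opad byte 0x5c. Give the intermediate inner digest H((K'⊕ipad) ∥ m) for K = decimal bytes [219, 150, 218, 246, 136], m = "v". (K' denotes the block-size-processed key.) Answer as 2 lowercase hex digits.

Key decimal bytes [219, 150, 218, 246, 136] = db 96 da f6 88 is exactly B = 5 bytes: K' = db 96 da f6 88.
K' ⊕ ipad = ed a0 ec c0 be.
Inner input = ed a0 ec c0 be ∥ 76.
Inner hash: sum = 237+160+236+192+190+118 = 1133; mod 256 = 109 → 6d.

6d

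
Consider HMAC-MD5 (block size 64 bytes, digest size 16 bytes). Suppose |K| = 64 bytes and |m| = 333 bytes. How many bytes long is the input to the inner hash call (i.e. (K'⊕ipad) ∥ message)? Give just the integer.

397

Key is 64 ≤ 64 bytes, zero-padded: |K'| = 64.
Inner input = (K'⊕ipad) ∥ m → 64 + 333 = 397 bytes.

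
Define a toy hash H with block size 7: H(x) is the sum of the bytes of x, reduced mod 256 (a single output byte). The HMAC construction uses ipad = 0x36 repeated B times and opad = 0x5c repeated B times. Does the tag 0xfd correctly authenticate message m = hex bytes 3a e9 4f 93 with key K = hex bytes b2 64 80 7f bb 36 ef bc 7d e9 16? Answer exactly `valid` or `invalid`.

valid

Key hex bytes b2 64 80 7f bb 36 ef bc 7d e9 16 is 11 bytes > B = 7, so hash it first: H(key) = 2d, then zero-pad to 7 bytes: K' = 2d 00 00 00 00 00 00.
K' ⊕ ipad = 1b 36 36 36 36 36 36; K' ⊕ opad = 71 5c 5c 5c 5c 5c 5c.
Inner hash: sum = 27+54+54+54+54+54+54+58+233+79+147 = 868; mod 256 = 100 → 64.
Outer hash (recomputed tag): sum = 113+92+92+92+92+92+92+100 = 765; mod 256 = 253 → fd.
Recomputed tag = fd; claimed = fd → match.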